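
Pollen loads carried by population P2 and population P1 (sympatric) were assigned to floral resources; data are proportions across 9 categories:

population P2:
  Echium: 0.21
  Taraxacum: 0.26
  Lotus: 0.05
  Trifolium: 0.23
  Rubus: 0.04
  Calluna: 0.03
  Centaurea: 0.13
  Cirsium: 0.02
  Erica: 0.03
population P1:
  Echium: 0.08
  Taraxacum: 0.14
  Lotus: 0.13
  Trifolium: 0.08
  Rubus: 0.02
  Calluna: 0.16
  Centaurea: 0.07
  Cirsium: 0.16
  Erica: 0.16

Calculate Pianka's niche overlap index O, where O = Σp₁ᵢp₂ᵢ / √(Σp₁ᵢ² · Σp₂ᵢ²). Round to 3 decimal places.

Σ p₁ᵢp₂ᵢ = 0.0168 + 0.0364 + 0.0065 + 0.0184 + 0.0008 + 0.0048 + 0.0091 + 0.0032 + 0.0048 = 0.1008
Σp_1ᵢ² = 0.21² + 0.26² + 0.05² + 0.23² + 0.04² + 0.03² + 0.13² + 0.02² + 0.03² = 0.0441 + 0.0676 + 0.0025 + 0.0529 + 0.0016 + 0.0009 + 0.0169 + 0.0004 + 0.0009 = 0.1878
Σp_2ᵢ² = 0.08² + 0.14² + 0.13² + 0.08² + 0.02² + 0.16² + 0.07² + 0.16² + 0.16² = 0.0064 + 0.0196 + 0.0169 + 0.0064 + 0.0004 + 0.0256 + 0.0049 + 0.0256 + 0.0256 = 0.1314
O = 0.1008 / √(0.1878 × 0.1314) = 0.1008 / 0.157089 = 0.64167

0.642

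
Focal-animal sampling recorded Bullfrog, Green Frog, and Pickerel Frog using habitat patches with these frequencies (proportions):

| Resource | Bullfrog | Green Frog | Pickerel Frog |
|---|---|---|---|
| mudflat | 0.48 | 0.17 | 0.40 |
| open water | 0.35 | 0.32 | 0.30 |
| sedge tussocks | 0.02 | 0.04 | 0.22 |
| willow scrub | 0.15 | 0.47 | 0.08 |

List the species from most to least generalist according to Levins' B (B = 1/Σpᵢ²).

Σp_Bullᵢ² = 0.48² + 0.35² + 0.02² + 0.15² = 0.2304 + 0.1225 + 0.0004 + 0.0225 = 0.3758
B_Bull = 1 / 0.3758 = 2.6610
Σp_Greeᵢ² = 0.17² + 0.32² + 0.04² + 0.47² = 0.0289 + 0.1024 + 0.0016 + 0.2209 = 0.3538
B_Gree = 1 / 0.3538 = 2.8265
Σp_Pickᵢ² = 0.40² + 0.30² + 0.22² + 0.08² = 0.1600 + 0.0900 + 0.0484 + 0.0064 = 0.3048
B_Pick = 1 / 0.3048 = 3.2808
Ranking by B (broadest → narrowest): Pickerel Frog (3.28) > Green Frog (2.83) > Bullfrog (2.66)

Pickerel Frog > Green Frog > Bullfrog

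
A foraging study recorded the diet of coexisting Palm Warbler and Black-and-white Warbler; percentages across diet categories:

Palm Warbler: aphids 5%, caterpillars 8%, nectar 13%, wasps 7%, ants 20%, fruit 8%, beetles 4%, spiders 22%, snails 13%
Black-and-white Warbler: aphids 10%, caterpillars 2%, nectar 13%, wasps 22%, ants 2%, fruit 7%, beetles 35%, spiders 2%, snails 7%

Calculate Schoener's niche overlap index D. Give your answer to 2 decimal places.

Convert percentages to proportions (divide by 100).
Σ|p₁ᵢ − p₂ᵢ| = 0.05 + 0.06 + 0.00 + 0.15 + 0.18 + 0.01 + 0.31 + 0.20 + 0.06 = 1.02
D = 1 − ½ × 1.02 = 1 − 0.510 = 0.4900

0.49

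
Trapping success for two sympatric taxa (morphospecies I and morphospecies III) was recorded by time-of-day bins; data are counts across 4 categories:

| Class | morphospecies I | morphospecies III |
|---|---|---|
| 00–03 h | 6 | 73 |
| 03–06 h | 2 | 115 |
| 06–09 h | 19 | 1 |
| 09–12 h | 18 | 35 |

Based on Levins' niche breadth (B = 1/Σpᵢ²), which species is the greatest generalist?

morphospecies I

Proportions for morphospecies I (n=45): 6/45=0.1333, 2/45=0.0444, 19/45=0.4222, 18/45=0.4000
Proportions for morphospecies III (n=224): 73/224=0.3259, 115/224=0.5134, 1/224=0.0045, 35/224=0.1563
Σp_Iᵢ² = 0.1333² + 0.0444² + 0.4222² + 0.4000² = 0.017769 + 0.001971 + 0.178253 + 0.160000 = 0.357993
B_I = 1 / 0.357993 = 2.7934
Σp_IIIᵢ² = 0.3259² + 0.5134² + 0.0045² + 0.1563² = 0.106211 + 0.263580 + 0.000020 + 0.024430 = 0.394241
B_III = 1 / 0.394241 = 2.5365
Highest B → broadest niche (most generalist): morphospecies I (B = 2.79).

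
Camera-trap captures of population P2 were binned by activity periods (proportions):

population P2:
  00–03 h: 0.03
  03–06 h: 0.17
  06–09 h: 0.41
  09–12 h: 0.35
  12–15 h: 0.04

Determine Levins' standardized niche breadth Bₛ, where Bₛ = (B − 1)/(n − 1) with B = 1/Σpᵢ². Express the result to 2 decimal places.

Σpᵢ² = 0.03² + 0.17² + 0.41² + 0.35² + 0.04² = 0.0009 + 0.0289 + 0.1681 + 0.1225 + 0.0016 = 0.3220
B = 1 / 0.3220 = 3.1056
Bₛ = (B − 1)/(n − 1) = (3.1056 − 1)/(5 − 1) = 2.1056/4 = 0.5264

0.53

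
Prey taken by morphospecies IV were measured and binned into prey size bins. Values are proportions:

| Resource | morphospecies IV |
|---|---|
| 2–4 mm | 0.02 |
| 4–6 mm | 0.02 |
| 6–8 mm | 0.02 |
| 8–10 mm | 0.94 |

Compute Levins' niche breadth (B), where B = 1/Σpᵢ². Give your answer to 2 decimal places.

1.13

Σpᵢ² = 0.02² + 0.02² + 0.02² + 0.94² = 0.0004 + 0.0004 + 0.0004 + 0.8836 = 0.8848
B = 1 / 0.8848 = 1.1302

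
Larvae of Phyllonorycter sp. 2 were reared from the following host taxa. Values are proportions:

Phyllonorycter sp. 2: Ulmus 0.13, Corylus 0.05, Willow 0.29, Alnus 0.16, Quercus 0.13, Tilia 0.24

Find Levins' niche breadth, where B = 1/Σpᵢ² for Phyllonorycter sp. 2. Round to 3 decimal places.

4.912

Σpᵢ² = 0.13² + 0.05² + 0.29² + 0.16² + 0.13² + 0.24² = 0.0169 + 0.0025 + 0.0841 + 0.0256 + 0.0169 + 0.0576 = 0.2036
B = 1 / 0.2036 = 4.91159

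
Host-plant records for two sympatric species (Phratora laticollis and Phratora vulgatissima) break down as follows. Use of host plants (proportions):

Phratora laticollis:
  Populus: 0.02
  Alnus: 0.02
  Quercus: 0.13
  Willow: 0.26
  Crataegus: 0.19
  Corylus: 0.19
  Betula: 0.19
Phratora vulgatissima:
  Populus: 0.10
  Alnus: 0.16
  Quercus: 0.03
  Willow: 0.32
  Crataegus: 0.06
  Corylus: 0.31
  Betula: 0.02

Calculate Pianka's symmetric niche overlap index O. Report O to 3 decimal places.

0.774

Σ p₁ᵢp₂ᵢ = 0.0020 + 0.0032 + 0.0039 + 0.0832 + 0.0114 + 0.0589 + 0.0038 = 0.1664
Σp_1ᵢ² = 0.02² + 0.02² + 0.13² + 0.26² + 0.19² + 0.19² + 0.19² = 0.0004 + 0.0004 + 0.0169 + 0.0676 + 0.0361 + 0.0361 + 0.0361 = 0.1936
Σp_2ᵢ² = 0.10² + 0.16² + 0.03² + 0.32² + 0.06² + 0.31² + 0.02² = 0.0100 + 0.0256 + 0.0009 + 0.1024 + 0.0036 + 0.0961 + 0.0004 = 0.2390
O = 0.1664 / √(0.1936 × 0.2390) = 0.1664 / 0.215106 = 0.77357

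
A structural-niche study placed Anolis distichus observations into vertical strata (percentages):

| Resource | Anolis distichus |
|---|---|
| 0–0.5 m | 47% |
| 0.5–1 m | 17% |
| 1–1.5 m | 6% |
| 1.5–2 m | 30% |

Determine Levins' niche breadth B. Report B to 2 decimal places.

Convert percentages to proportions (divide by 100).
Σpᵢ² = 0.47² + 0.17² + 0.06² + 0.30² = 0.2209 + 0.0289 + 0.0036 + 0.0900 = 0.3434
B = 1 / 0.3434 = 2.9121

2.91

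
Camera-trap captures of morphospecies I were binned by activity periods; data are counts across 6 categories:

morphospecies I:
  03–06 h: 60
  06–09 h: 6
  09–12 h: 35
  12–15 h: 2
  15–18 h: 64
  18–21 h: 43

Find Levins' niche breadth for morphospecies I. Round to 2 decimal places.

4.08

Proportions for morphospecies I (n=210): 60/210=0.2857, 6/210=0.0286, 35/210=0.1667, 2/210=0.0095, 64/210=0.3048, 43/210=0.2048
Σpᵢ² = 0.2857² + 0.0286² + 0.1667² + 0.0095² + 0.3048² + 0.2048² = 0.081624 + 0.000818 + 0.027789 + 0.000090 + 0.092903 + 0.041943 = 0.245167
B = 1 / 0.245167 = 4.0789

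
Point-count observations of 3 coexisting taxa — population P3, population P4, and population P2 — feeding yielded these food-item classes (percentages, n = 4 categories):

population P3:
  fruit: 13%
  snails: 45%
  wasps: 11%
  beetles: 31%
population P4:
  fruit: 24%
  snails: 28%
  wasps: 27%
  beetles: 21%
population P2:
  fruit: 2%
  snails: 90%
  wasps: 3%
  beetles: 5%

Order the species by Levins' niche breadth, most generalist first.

Convert percentages to proportions (divide by 100).
Σp_P3ᵢ² = 0.13² + 0.45² + 0.11² + 0.31² = 0.0169 + 0.2025 + 0.0121 + 0.0961 = 0.3276
B_P3 = 1 / 0.3276 = 3.0525
Σp_P4ᵢ² = 0.24² + 0.28² + 0.27² + 0.21² = 0.0576 + 0.0784 + 0.0729 + 0.0441 = 0.2530
B_P4 = 1 / 0.2530 = 3.9526
Σp_P2ᵢ² = 0.02² + 0.90² + 0.03² + 0.05² = 0.0004 + 0.8100 + 0.0009 + 0.0025 = 0.8138
B_P2 = 1 / 0.8138 = 1.2288
Ranking by B (broadest → narrowest): population P4 (3.95) > population P3 (3.05) > population P2 (1.23)

population P4 > population P3 > population P2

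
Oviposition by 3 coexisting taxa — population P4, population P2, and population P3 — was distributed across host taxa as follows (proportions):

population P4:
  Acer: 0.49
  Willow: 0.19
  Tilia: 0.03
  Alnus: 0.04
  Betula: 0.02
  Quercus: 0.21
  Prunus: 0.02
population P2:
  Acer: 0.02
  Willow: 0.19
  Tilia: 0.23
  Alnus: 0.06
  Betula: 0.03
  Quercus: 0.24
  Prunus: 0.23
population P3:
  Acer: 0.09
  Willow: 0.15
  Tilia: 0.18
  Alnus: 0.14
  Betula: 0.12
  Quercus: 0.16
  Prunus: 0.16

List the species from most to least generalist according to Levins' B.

Σp_P4ᵢ² = 0.49² + 0.19² + 0.03² + 0.04² + 0.02² + 0.21² + 0.02² = 0.2401 + 0.0361 + 0.0009 + 0.0016 + 0.0004 + 0.0441 + 0.0004 = 0.3236
B_P4 = 1 / 0.3236 = 3.0902
Σp_P2ᵢ² = 0.02² + 0.19² + 0.23² + 0.06² + 0.03² + 0.24² + 0.23² = 0.0004 + 0.0361 + 0.0529 + 0.0036 + 0.0009 + 0.0576 + 0.0529 = 0.2044
B_P2 = 1 / 0.2044 = 4.8924
Σp_P3ᵢ² = 0.09² + 0.15² + 0.18² + 0.14² + 0.12² + 0.16² + 0.16² = 0.0081 + 0.0225 + 0.0324 + 0.0196 + 0.0144 + 0.0256 + 0.0256 = 0.1482
B_P3 = 1 / 0.1482 = 6.7476
Ranking by B (broadest → narrowest): population P3 (6.75) > population P2 (4.89) > population P4 (3.09)

population P3 > population P2 > population P4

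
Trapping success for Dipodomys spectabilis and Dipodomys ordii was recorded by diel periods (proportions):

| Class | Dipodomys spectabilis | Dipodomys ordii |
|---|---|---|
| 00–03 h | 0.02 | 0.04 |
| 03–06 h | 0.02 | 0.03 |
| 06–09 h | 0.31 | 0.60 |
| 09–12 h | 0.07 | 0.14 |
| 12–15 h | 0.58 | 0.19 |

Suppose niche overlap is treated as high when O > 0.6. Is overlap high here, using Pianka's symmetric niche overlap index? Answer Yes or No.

Yes

Σ p₁ᵢp₂ᵢ = 0.0008 + 0.0006 + 0.1860 + 0.0098 + 0.1102 = 0.3074
Σp_1ᵢ² = 0.02² + 0.02² + 0.31² + 0.07² + 0.58² = 0.0004 + 0.0004 + 0.0961 + 0.0049 + 0.3364 = 0.4382
Σp_2ᵢ² = 0.04² + 0.03² + 0.60² + 0.14² + 0.19² = 0.0016 + 0.0009 + 0.3600 + 0.0196 + 0.0361 = 0.4182
O = 0.3074 / √(0.4382 × 0.4182) = 0.3074 / 0.42808 = 0.7181
O = 0.7181 > 0.6 → Yes.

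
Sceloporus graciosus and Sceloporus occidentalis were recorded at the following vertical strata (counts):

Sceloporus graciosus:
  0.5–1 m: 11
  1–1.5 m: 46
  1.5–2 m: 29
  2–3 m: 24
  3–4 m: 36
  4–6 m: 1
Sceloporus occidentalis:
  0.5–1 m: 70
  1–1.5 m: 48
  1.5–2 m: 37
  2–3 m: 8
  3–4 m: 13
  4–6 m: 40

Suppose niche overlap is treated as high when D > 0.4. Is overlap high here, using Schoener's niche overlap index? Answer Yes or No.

Yes

Proportions for Sceloporus graciosus (n=147): 11/147=0.0748, 46/147=0.3129, 29/147=0.1973, 24/147=0.1633, 36/147=0.2449, 1/147=0.0068
Proportions for Sceloporus occidentalis (n=216): 70/216=0.3241, 48/216=0.2222, 37/216=0.1713, 8/216=0.0370, 13/216=0.0602, 40/216=0.1852
Σ|p₁ᵢ − p₂ᵢ| = 0.2493 + 0.0907 + 0.0260 + 0.1263 + 0.1847 + 0.1784 = 0.8554
D = 1 − ½ × 0.8554 = 1 − 0.42770 = 0.57230
D = 0.57230 > 0.4 → Yes.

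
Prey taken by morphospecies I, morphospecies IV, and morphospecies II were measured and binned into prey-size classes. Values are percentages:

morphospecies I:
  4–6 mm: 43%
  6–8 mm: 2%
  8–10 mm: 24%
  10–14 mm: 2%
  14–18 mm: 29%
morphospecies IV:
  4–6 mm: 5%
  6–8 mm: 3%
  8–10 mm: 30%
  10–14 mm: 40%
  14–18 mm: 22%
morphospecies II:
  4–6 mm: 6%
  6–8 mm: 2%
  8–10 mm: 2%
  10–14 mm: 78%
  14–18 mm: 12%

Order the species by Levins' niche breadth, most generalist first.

morphospecies IV > morphospecies I > morphospecies II

Convert percentages to proportions (divide by 100).
Σp_Iᵢ² = 0.43² + 0.02² + 0.24² + 0.02² + 0.29² = 0.1849 + 0.0004 + 0.0576 + 0.0004 + 0.0841 = 0.3274
B_I = 1 / 0.3274 = 3.0544
Σp_IVᵢ² = 0.05² + 0.03² + 0.30² + 0.40² + 0.22² = 0.0025 + 0.0009 + 0.0900 + 0.1600 + 0.0484 = 0.3018
B_IV = 1 / 0.3018 = 3.3135
Σp_IIᵢ² = 0.06² + 0.02² + 0.02² + 0.78² + 0.12² = 0.0036 + 0.0004 + 0.0004 + 0.6084 + 0.0144 = 0.6272
B_II = 1 / 0.6272 = 1.5944
Ranking by B (broadest → narrowest): morphospecies IV (3.31) > morphospecies I (3.05) > morphospecies II (1.59)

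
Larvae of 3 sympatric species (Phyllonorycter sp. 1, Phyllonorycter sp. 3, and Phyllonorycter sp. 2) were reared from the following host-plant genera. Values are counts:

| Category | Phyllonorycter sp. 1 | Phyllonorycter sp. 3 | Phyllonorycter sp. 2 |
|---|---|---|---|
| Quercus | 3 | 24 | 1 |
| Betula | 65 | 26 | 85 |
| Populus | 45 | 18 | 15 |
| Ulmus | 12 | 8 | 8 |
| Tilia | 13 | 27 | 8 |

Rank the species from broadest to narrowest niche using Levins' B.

Phyllonorycter sp. 3 > Phyllonorycter sp. 1 > Phyllonorycter sp. 2

Proportions for Phyllonorycter sp. 1 (n=138): 3/138=0.0217, 65/138=0.4710, 45/138=0.3261, 12/138=0.0870, 13/138=0.0942
Proportions for Phyllonorycter sp. 3 (n=103): 24/103=0.2330, 26/103=0.2524, 18/103=0.1748, 8/103=0.0777, 27/103=0.2621
Proportions for Phyllonorycter sp. 2 (n=117): 1/117=0.0085, 85/117=0.7265, 15/117=0.1282, 8/117=0.0684, 8/117=0.0684
Σp_1ᵢ² = 0.0217² + 0.4710² + 0.3261² + 0.0870² + 0.0942² = 0.000471 + 0.221841 + 0.106341 + 0.007569 + 0.008874 = 0.345096
B_1 = 1 / 0.345096 = 2.8977
Σp_3ᵢ² = 0.2330² + 0.2524² + 0.1748² + 0.0777² + 0.2621² = 0.054289 + 0.063706 + 0.030555 + 0.006037 + 0.068696 = 0.223283
B_3 = 1 / 0.223283 = 4.4786
Σp_2ᵢ² = 0.0085² + 0.7265² + 0.1282² + 0.0684² + 0.0684² = 0.000072 + 0.527802 + 0.016435 + 0.004679 + 0.004679 = 0.553667
B_2 = 1 / 0.553667 = 1.8061
Ranking by B (broadest → narrowest): Phyllonorycter sp. 3 (4.48) > Phyllonorycter sp. 1 (2.90) > Phyllonorycter sp. 2 (1.81)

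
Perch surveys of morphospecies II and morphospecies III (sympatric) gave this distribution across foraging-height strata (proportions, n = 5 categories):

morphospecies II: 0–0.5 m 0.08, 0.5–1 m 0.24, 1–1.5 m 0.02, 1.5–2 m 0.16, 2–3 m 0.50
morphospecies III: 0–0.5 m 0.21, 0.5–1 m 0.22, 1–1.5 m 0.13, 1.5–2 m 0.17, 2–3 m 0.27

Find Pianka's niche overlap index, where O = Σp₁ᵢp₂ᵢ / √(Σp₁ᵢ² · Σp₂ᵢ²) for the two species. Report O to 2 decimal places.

0.87

Σ p₁ᵢp₂ᵢ = 0.0168 + 0.0528 + 0.0026 + 0.0272 + 0.1350 = 0.2344
Σp_1ᵢ² = 0.08² + 0.24² + 0.02² + 0.16² + 0.50² = 0.0064 + 0.0576 + 0.0004 + 0.0256 + 0.2500 = 0.3400
Σp_2ᵢ² = 0.21² + 0.22² + 0.13² + 0.17² + 0.27² = 0.0441 + 0.0484 + 0.0169 + 0.0289 + 0.0729 = 0.2112
O = 0.2344 / √(0.3400 × 0.2112) = 0.2344 / 0.26797 = 0.8747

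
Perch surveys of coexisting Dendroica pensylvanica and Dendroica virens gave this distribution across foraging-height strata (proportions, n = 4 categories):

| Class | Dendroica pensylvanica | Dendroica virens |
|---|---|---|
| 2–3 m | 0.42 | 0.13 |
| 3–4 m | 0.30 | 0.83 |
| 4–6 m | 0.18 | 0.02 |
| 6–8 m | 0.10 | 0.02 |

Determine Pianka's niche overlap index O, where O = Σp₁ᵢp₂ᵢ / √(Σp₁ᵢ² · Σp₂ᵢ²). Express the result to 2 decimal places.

Σ p₁ᵢp₂ᵢ = 0.0546 + 0.2490 + 0.0036 + 0.0020 = 0.3092
Σp_1ᵢ² = 0.42² + 0.30² + 0.18² + 0.10² = 0.1764 + 0.0900 + 0.0324 + 0.0100 = 0.3088
Σp_2ᵢ² = 0.13² + 0.83² + 0.02² + 0.02² = 0.0169 + 0.6889 + 0.0004 + 0.0004 = 0.7066
O = 0.3092 / √(0.3088 × 0.7066) = 0.3092 / 0.46712 = 0.6619

0.66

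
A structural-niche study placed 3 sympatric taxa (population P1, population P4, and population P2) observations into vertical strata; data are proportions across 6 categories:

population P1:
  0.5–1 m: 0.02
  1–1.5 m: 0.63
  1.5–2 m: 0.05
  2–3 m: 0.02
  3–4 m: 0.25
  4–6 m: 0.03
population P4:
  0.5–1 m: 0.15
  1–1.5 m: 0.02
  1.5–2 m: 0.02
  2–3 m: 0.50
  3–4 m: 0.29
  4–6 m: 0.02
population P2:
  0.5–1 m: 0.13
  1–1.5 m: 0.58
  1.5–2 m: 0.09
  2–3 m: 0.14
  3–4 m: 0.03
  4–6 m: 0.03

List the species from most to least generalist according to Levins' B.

Σp_P1ᵢ² = 0.02² + 0.63² + 0.05² + 0.02² + 0.25² + 0.03² = 0.0004 + 0.3969 + 0.0025 + 0.0004 + 0.0625 + 0.0009 = 0.4636
B_P1 = 1 / 0.4636 = 2.1570
Σp_P4ᵢ² = 0.15² + 0.02² + 0.02² + 0.50² + 0.29² + 0.02² = 0.0225 + 0.0004 + 0.0004 + 0.2500 + 0.0841 + 0.0004 = 0.3578
B_P4 = 1 / 0.3578 = 2.7949
Σp_P2ᵢ² = 0.13² + 0.58² + 0.09² + 0.14² + 0.03² + 0.03² = 0.0169 + 0.3364 + 0.0081 + 0.0196 + 0.0009 + 0.0009 = 0.3828
B_P2 = 1 / 0.3828 = 2.6123
Ranking by B (broadest → narrowest): population P4 (2.79) > population P2 (2.61) > population P1 (2.16)

population P4 > population P2 > population P1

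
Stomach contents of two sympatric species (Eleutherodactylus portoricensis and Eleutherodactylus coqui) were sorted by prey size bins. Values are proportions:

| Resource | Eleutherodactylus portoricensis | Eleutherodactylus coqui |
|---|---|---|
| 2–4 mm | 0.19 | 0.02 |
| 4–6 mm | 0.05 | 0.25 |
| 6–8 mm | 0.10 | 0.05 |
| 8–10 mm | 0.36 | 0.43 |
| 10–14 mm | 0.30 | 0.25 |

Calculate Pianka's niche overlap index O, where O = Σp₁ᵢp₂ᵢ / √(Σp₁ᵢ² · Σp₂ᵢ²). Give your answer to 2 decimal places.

0.87

Σ p₁ᵢp₂ᵢ = 0.0038 + 0.0125 + 0.0050 + 0.1548 + 0.0750 = 0.2511
Σp_1ᵢ² = 0.19² + 0.05² + 0.10² + 0.36² + 0.30² = 0.0361 + 0.0025 + 0.0100 + 0.1296 + 0.0900 = 0.2682
Σp_2ᵢ² = 0.02² + 0.25² + 0.05² + 0.43² + 0.25² = 0.0004 + 0.0625 + 0.0025 + 0.1849 + 0.0625 = 0.3128
O = 0.2511 / √(0.2682 × 0.3128) = 0.2511 / 0.28964 = 0.8669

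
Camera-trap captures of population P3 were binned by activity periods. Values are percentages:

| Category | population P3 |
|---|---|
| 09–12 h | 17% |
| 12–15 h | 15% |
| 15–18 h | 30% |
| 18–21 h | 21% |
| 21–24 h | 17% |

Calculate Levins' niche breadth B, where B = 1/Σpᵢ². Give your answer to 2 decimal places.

Convert percentages to proportions (divide by 100).
Σpᵢ² = 0.17² + 0.15² + 0.30² + 0.21² + 0.17² = 0.0289 + 0.0225 + 0.0900 + 0.0441 + 0.0289 = 0.2144
B = 1 / 0.2144 = 4.6642

4.66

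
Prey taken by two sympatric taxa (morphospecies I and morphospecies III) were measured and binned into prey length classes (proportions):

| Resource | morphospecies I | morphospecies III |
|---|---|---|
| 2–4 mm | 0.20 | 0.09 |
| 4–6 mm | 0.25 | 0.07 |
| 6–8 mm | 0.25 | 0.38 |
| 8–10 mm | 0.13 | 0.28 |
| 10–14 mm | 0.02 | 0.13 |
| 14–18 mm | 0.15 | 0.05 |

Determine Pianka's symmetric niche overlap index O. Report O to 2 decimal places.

0.77

Σ p₁ᵢp₂ᵢ = 0.0180 + 0.0175 + 0.0950 + 0.0364 + 0.0026 + 0.0075 = 0.1770
Σp_1ᵢ² = 0.20² + 0.25² + 0.25² + 0.13² + 0.02² + 0.15² = 0.0400 + 0.0625 + 0.0625 + 0.0169 + 0.0004 + 0.0225 = 0.2048
Σp_2ᵢ² = 0.09² + 0.07² + 0.38² + 0.28² + 0.13² + 0.05² = 0.0081 + 0.0049 + 0.1444 + 0.0784 + 0.0169 + 0.0025 = 0.2552
O = 0.1770 / √(0.2048 × 0.2552) = 0.1770 / 0.22862 = 0.7742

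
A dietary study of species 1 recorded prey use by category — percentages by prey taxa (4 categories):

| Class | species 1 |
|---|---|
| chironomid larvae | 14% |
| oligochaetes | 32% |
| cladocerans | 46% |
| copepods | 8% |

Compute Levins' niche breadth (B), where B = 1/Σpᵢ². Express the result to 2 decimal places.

Convert percentages to proportions (divide by 100).
Σpᵢ² = 0.14² + 0.32² + 0.46² + 0.08² = 0.0196 + 0.1024 + 0.2116 + 0.0064 = 0.3400
B = 1 / 0.3400 = 2.9412

2.94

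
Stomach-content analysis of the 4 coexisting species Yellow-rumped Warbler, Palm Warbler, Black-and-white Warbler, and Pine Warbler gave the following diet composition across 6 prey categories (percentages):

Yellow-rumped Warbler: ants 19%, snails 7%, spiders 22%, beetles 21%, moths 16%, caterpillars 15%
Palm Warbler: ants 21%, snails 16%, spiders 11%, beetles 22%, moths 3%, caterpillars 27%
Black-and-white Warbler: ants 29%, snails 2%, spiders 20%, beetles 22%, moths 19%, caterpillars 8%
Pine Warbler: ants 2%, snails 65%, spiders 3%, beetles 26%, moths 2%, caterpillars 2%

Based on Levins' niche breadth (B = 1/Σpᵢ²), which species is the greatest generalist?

Yellow-rumped Warbler

Convert percentages to proportions (divide by 100).
Σp_Yellᵢ² = 0.19² + 0.07² + 0.22² + 0.21² + 0.16² + 0.15² = 0.0361 + 0.0049 + 0.0484 + 0.0441 + 0.0256 + 0.0225 = 0.1816
B_Yell = 1 / 0.1816 = 5.5066
Σp_Palmᵢ² = 0.21² + 0.16² + 0.11² + 0.22² + 0.03² + 0.27² = 0.0441 + 0.0256 + 0.0121 + 0.0484 + 0.0009 + 0.0729 = 0.2040
B_Palm = 1 / 0.2040 = 4.9020
Σp_Blacᵢ² = 0.29² + 0.02² + 0.20² + 0.22² + 0.19² + 0.08² = 0.0841 + 0.0004 + 0.0400 + 0.0484 + 0.0361 + 0.0064 = 0.2154
B_Blac = 1 / 0.2154 = 4.6425
Σp_Pineᵢ² = 0.02² + 0.65² + 0.03² + 0.26² + 0.02² + 0.02² = 0.0004 + 0.4225 + 0.0009 + 0.0676 + 0.0004 + 0.0004 = 0.4922
B_Pine = 1 / 0.4922 = 2.0317
Highest B → broadest niche (most generalist): Yellow-rumped Warbler (B = 5.51).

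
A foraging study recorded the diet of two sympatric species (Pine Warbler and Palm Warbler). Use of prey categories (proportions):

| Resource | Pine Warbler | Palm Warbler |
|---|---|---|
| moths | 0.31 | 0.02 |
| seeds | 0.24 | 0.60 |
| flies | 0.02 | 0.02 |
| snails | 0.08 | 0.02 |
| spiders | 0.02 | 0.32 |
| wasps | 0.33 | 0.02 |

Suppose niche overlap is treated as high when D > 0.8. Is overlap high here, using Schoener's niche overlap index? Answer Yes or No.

Σ|p₁ᵢ − p₂ᵢ| = 0.29 + 0.36 + 0.00 + 0.06 + 0.30 + 0.31 = 1.32
D = 1 − ½ × 1.32 = 1 − 0.660 = 0.3400
D = 0.3400 < 0.8 → No.

No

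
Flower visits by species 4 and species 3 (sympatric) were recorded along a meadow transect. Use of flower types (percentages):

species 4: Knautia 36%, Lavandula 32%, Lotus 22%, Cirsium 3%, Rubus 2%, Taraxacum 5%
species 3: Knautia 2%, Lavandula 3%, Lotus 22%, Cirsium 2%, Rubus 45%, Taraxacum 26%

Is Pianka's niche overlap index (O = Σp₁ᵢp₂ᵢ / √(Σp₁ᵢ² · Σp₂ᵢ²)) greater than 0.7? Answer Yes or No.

No

Convert percentages to proportions (divide by 100).
Σ p₁ᵢp₂ᵢ = 0.0072 + 0.0096 + 0.0484 + 0.0006 + 0.0090 + 0.0130 = 0.0878
Σp_1ᵢ² = 0.36² + 0.32² + 0.22² + 0.03² + 0.02² + 0.05² = 0.1296 + 0.1024 + 0.0484 + 0.0009 + 0.0004 + 0.0025 = 0.2842
Σp_2ᵢ² = 0.02² + 0.03² + 0.22² + 0.02² + 0.45² + 0.26² = 0.0004 + 0.0009 + 0.0484 + 0.0004 + 0.2025 + 0.0676 = 0.3202
O = 0.0878 / √(0.2842 × 0.3202) = 0.0878 / 0.30166 = 0.2911
O = 0.2911 < 0.7 → No.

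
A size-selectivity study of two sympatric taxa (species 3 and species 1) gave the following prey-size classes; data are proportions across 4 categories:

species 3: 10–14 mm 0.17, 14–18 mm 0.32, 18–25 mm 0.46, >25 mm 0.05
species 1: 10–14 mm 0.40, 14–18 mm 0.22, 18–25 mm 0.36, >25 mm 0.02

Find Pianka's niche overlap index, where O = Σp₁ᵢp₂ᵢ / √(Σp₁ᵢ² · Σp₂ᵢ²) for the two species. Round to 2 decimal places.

0.89

Σ p₁ᵢp₂ᵢ = 0.0680 + 0.0704 + 0.1656 + 0.0010 = 0.3050
Σp_1ᵢ² = 0.17² + 0.32² + 0.46² + 0.05² = 0.0289 + 0.1024 + 0.2116 + 0.0025 = 0.3454
Σp_2ᵢ² = 0.40² + 0.22² + 0.36² + 0.02² = 0.1600 + 0.0484 + 0.1296 + 0.0004 = 0.3384
O = 0.3050 / √(0.3454 × 0.3384) = 0.3050 / 0.34188 = 0.8921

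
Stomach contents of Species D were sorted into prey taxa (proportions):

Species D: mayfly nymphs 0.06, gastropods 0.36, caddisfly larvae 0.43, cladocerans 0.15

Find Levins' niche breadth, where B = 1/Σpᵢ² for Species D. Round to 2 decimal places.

Σpᵢ² = 0.06² + 0.36² + 0.43² + 0.15² = 0.0036 + 0.1296 + 0.1849 + 0.0225 = 0.3406
B = 1 / 0.3406 = 2.9360

2.94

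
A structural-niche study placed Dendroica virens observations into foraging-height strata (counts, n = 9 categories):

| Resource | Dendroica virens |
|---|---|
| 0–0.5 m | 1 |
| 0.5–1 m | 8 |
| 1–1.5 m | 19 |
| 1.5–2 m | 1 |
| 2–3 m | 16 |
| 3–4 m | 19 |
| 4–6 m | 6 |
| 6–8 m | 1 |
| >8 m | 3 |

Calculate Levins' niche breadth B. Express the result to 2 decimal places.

5.02

Proportions for Dendroica virens (n=74): 1/74=0.0135, 8/74=0.1081, 19/74=0.2568, 1/74=0.0135, 16/74=0.2162, 19/74=0.2568, 6/74=0.0811, 1/74=0.0135, 3/74=0.0405
Σpᵢ² = 0.0135² + 0.1081² + 0.2568² + 0.0135² + 0.2162² + 0.2568² + 0.0811² + 0.0135² + 0.0405² = 0.000182 + 0.011686 + 0.065946 + 0.000182 + 0.046742 + 0.065946 + 0.006577 + 0.000182 + 0.001640 = 0.199083
B = 1 / 0.199083 = 5.0230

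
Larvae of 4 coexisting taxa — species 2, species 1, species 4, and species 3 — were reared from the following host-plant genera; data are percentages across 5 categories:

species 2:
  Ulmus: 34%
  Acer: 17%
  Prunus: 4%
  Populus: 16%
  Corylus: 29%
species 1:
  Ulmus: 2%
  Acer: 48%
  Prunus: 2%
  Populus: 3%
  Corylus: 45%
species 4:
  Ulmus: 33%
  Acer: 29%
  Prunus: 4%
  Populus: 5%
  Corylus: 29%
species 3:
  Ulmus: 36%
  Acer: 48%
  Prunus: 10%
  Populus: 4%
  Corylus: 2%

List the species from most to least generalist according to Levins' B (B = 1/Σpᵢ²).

species 2 > species 4 > species 3 > species 1

Convert percentages to proportions (divide by 100).
Σp_2ᵢ² = 0.34² + 0.17² + 0.04² + 0.16² + 0.29² = 0.1156 + 0.0289 + 0.0016 + 0.0256 + 0.0841 = 0.2558
B_2 = 1 / 0.2558 = 3.9093
Σp_1ᵢ² = 0.02² + 0.48² + 0.02² + 0.03² + 0.45² = 0.0004 + 0.2304 + 0.0004 + 0.0009 + 0.2025 = 0.4346
B_1 = 1 / 0.4346 = 2.3010
Σp_4ᵢ² = 0.33² + 0.29² + 0.04² + 0.05² + 0.29² = 0.1089 + 0.0841 + 0.0016 + 0.0025 + 0.0841 = 0.2812
B_4 = 1 / 0.2812 = 3.5562
Σp_3ᵢ² = 0.36² + 0.48² + 0.10² + 0.04² + 0.02² = 0.1296 + 0.2304 + 0.0100 + 0.0016 + 0.0004 = 0.3720
B_3 = 1 / 0.3720 = 2.6882
Ranking by B (broadest → narrowest): species 2 (3.91) > species 4 (3.56) > species 3 (2.69) > species 1 (2.30)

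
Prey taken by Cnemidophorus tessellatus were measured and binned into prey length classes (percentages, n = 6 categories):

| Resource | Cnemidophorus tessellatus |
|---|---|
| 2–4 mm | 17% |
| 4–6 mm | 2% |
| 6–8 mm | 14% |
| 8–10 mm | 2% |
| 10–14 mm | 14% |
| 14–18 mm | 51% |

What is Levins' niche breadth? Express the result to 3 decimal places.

Convert percentages to proportions (divide by 100).
Σpᵢ² = 0.17² + 0.02² + 0.14² + 0.02² + 0.14² + 0.51² = 0.0289 + 0.0004 + 0.0196 + 0.0004 + 0.0196 + 0.2601 = 0.3290
B = 1 / 0.3290 = 3.03951

3.040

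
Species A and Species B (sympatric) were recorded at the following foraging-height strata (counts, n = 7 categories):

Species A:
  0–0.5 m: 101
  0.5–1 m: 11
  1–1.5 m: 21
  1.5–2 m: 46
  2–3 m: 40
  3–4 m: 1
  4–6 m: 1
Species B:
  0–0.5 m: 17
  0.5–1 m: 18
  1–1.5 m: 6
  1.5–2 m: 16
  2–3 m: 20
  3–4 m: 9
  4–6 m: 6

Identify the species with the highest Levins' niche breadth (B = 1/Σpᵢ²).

Proportions for Species A (n=221): 101/221=0.4570, 11/221=0.0498, 21/221=0.0950, 46/221=0.2081, 40/221=0.1810, 1/221=0.0045, 1/221=0.0045
Proportions for Species B (n=92): 17/92=0.1848, 18/92=0.1957, 6/92=0.0652, 16/92=0.1739, 20/92=0.2174, 9/92=0.0978, 6/92=0.0652
Σp_Aᵢ² = 0.4570² + 0.0498² + 0.0950² + 0.2081² + 0.1810² + 0.0045² + 0.0045² = 0.208849 + 0.002480 + 0.009025 + 0.043306 + 0.032761 + 0.000020 + 0.000020 = 0.296461
B_A = 1 / 0.296461 = 3.3731
Σp_Bᵢ² = 0.1848² + 0.1957² + 0.0652² + 0.1739² + 0.2174² + 0.0978² + 0.0652² = 0.034151 + 0.038298 + 0.004251 + 0.030241 + 0.047263 + 0.009565 + 0.004251 = 0.168020
B_B = 1 / 0.168020 = 5.9517
Highest B → broadest niche (most generalist): Species B (B = 5.95).

Species B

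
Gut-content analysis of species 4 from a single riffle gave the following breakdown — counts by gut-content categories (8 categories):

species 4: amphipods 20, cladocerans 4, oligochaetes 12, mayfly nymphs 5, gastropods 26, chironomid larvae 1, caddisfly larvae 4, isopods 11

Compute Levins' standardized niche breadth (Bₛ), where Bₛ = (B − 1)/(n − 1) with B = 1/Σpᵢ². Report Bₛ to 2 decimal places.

0.56

Proportions for species 4 (n=83): 20/83=0.2410, 4/83=0.0482, 12/83=0.1446, 5/83=0.0602, 26/83=0.3133, 1/83=0.0120, 4/83=0.0482, 11/83=0.1325
Σpᵢ² = 0.2410² + 0.0482² + 0.1446² + 0.0602² + 0.3133² + 0.0120² + 0.0482² + 0.1325² = 0.058081 + 0.002323 + 0.020909 + 0.003624 + 0.098157 + 0.000144 + 0.002323 + 0.017556 = 0.203117
B = 1 / 0.203117 = 4.9233
Bₛ = (B − 1)/(n − 1) = (4.9233 − 1)/(8 − 1) = 3.9233/7 = 0.5605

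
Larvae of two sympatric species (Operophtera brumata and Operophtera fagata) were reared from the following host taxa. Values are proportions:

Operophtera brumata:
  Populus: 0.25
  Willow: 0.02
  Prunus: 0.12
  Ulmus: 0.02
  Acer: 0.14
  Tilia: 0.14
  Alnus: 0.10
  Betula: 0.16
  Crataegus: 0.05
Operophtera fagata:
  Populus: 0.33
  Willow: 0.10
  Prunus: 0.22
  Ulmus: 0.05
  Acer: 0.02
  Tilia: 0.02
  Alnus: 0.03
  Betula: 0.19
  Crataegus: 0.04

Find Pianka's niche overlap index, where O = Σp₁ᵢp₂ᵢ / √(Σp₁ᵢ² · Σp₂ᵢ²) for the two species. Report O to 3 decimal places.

0.849

Σ p₁ᵢp₂ᵢ = 0.0825 + 0.0020 + 0.0264 + 0.0010 + 0.0028 + 0.0028 + 0.0030 + 0.0304 + 0.0020 = 0.1529
Σp_1ᵢ² = 0.25² + 0.02² + 0.12² + 0.02² + 0.14² + 0.14² + 0.10² + 0.16² + 0.05² = 0.0625 + 0.0004 + 0.0144 + 0.0004 + 0.0196 + 0.0196 + 0.0100 + 0.0256 + 0.0025 = 0.1550
Σp_2ᵢ² = 0.33² + 0.10² + 0.22² + 0.05² + 0.02² + 0.02² + 0.03² + 0.19² + 0.04² = 0.1089 + 0.0100 + 0.0484 + 0.0025 + 0.0004 + 0.0004 + 0.0009 + 0.0361 + 0.0016 = 0.2092
O = 0.1529 / √(0.1550 × 0.2092) = 0.1529 / 0.180072 = 0.84910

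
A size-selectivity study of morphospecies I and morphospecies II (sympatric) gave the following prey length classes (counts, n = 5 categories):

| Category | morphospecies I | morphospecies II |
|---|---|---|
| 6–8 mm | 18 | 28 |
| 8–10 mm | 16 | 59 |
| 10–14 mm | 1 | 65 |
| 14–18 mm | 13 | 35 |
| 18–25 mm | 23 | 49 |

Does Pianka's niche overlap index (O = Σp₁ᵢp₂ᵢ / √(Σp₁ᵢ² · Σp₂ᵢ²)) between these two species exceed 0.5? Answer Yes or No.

Proportions for morphospecies I (n=71): 18/71=0.2535, 16/71=0.2254, 1/71=0.0141, 13/71=0.1831, 23/71=0.3239
Proportions for morphospecies II (n=236): 28/236=0.1186, 59/236=0.2500, 65/236=0.2754, 35/236=0.1483, 49/236=0.2076
Σ p₁ᵢp₂ᵢ = 0.030065 + 0.056350 + 0.003883 + 0.027154 + 0.067242 = 0.184694
Σp_1ᵢ² = 0.2535² + 0.2254² + 0.0141² + 0.1831² + 0.3239² = 0.064262 + 0.050805 + 0.000199 + 0.033526 + 0.104911 = 0.253703
Σp_2ᵢ² = 0.1186² + 0.2500² + 0.2754² + 0.1483² + 0.2076² = 0.014066 + 0.062500 + 0.075845 + 0.021993 + 0.043098 = 0.217502
O = 0.184694 / √(0.253703 × 0.217502) = 0.184694 / 0.2349062 = 0.7862
O = 0.7862 > 0.5 → Yes.

Yes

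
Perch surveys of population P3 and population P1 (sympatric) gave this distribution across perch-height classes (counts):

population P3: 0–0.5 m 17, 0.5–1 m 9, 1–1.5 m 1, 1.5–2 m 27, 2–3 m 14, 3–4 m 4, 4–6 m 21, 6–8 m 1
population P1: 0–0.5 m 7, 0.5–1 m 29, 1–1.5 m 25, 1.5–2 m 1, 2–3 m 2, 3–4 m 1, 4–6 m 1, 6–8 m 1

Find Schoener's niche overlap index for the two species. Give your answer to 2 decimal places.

Proportions for population P3 (n=94): 17/94=0.1809, 9/94=0.0957, 1/94=0.0106, 27/94=0.2872, 14/94=0.1489, 4/94=0.0426, 21/94=0.2234, 1/94=0.0106
Proportions for population P1 (n=67): 7/67=0.1045, 29/67=0.4328, 25/67=0.3731, 1/67=0.0149, 2/67=0.0299, 1/67=0.0149, 1/67=0.0149, 1/67=0.0149
Σ|p₁ᵢ − p₂ᵢ| = 0.0764 + 0.3371 + 0.3625 + 0.2723 + 0.1190 + 0.0277 + 0.2085 + 0.0043 = 1.4078
D = 1 − ½ × 1.4078 = 1 − 0.70390 = 0.29610

0.30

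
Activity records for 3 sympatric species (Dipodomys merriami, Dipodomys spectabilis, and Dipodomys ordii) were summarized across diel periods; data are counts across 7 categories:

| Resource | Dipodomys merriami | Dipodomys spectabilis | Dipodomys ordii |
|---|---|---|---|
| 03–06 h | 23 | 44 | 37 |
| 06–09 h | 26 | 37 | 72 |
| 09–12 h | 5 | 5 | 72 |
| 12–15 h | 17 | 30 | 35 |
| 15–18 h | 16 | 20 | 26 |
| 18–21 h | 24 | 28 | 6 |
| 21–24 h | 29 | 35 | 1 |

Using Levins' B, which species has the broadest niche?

Dipodomys merriami

Proportions for Dipodomys merriami (n=140): 23/140=0.1643, 26/140=0.1857, 5/140=0.0357, 17/140=0.1214, 16/140=0.1143, 24/140=0.1714, 29/140=0.2071
Proportions for Dipodomys spectabilis (n=199): 44/199=0.2211, 37/199=0.1859, 5/199=0.0251, 30/199=0.1508, 20/199=0.1005, 28/199=0.1407, 35/199=0.1759
Proportions for Dipodomys ordii (n=249): 37/249=0.1486, 72/249=0.2892, 72/249=0.2892, 35/249=0.1406, 26/249=0.1044, 6/249=0.0241, 1/249=0.0040
Σp_merrᵢ² = 0.1643² + 0.1857² + 0.0357² + 0.1214² + 0.1143² + 0.1714² + 0.2071² = 0.026994 + 0.034484 + 0.001274 + 0.014738 + 0.013064 + 0.029378 + 0.042890 = 0.162822
B_merr = 1 / 0.162822 = 6.1417
Σp_specᵢ² = 0.2211² + 0.1859² + 0.0251² + 0.1508² + 0.1005² + 0.1407² + 0.1759² = 0.048885 + 0.034559 + 0.000630 + 0.022741 + 0.010100 + 0.019796 + 0.030941 = 0.167652
B_spec = 1 / 0.167652 = 5.9647
Σp_ordiᵢ² = 0.1486² + 0.2892² + 0.2892² + 0.1406² + 0.1044² + 0.0241² + 0.0040² = 0.022082 + 0.083637 + 0.083637 + 0.019768 + 0.010899 + 0.000581 + 0.000016 = 0.220620
B_ordi = 1 / 0.220620 = 4.5327
Highest B → broadest niche (most generalist): Dipodomys merriami (B = 6.14).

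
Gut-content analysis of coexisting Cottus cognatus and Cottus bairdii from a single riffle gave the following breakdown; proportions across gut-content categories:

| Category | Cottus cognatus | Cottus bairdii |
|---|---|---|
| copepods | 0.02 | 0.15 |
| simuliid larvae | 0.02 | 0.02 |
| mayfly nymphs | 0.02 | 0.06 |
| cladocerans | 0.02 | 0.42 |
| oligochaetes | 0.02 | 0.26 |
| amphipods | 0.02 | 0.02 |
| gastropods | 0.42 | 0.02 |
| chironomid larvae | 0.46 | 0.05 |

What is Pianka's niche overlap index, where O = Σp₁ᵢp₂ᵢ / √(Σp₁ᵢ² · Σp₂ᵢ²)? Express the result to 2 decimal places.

0.15

Σ p₁ᵢp₂ᵢ = 0.0030 + 0.0004 + 0.0012 + 0.0084 + 0.0052 + 0.0004 + 0.0084 + 0.0230 = 0.0500
Σp_1ᵢ² = 0.02² + 0.02² + 0.02² + 0.02² + 0.02² + 0.02² + 0.42² + 0.46² = 0.0004 + 0.0004 + 0.0004 + 0.0004 + 0.0004 + 0.0004 + 0.1764 + 0.2116 = 0.3904
Σp_2ᵢ² = 0.15² + 0.02² + 0.06² + 0.42² + 0.26² + 0.02² + 0.02² + 0.05² = 0.0225 + 0.0004 + 0.0036 + 0.1764 + 0.0676 + 0.0004 + 0.0004 + 0.0025 = 0.2738
O = 0.0500 / √(0.3904 × 0.2738) = 0.0500 / 0.32694 = 0.1529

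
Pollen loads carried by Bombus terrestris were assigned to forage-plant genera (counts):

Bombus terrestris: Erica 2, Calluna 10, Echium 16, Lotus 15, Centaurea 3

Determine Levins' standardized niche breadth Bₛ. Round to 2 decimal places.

0.64

Proportions for Bombus terrestris (n=46): 2/46=0.0435, 10/46=0.2174, 16/46=0.3478, 15/46=0.3261, 3/46=0.0652
Σpᵢ² = 0.0435² + 0.2174² + 0.3478² + 0.3261² + 0.0652² = 0.001892 + 0.047263 + 0.120965 + 0.106341 + 0.004251 = 0.280712
B = 1 / 0.280712 = 3.5624
Bₛ = (B − 1)/(n − 1) = (3.5624 − 1)/(5 − 1) = 2.5624/4 = 0.6406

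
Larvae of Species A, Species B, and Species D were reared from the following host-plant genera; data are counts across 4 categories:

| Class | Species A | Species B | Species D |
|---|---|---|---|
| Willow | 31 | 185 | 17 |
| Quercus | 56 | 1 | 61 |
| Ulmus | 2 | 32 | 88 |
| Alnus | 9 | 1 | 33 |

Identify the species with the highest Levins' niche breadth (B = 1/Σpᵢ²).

Species D

Proportions for Species A (n=98): 31/98=0.3163, 56/98=0.5714, 2/98=0.0204, 9/98=0.0918
Proportions for Species B (n=219): 185/219=0.8447, 1/219=0.0046, 32/219=0.1461, 1/219=0.0046
Proportions for Species D (n=199): 17/199=0.0854, 61/199=0.3065, 88/199=0.4422, 33/199=0.1658
Σp_Aᵢ² = 0.3163² + 0.5714² + 0.0204² + 0.0918² = 0.100046 + 0.326498 + 0.000416 + 0.008427 = 0.435387
B_A = 1 / 0.435387 = 2.2968
Σp_Bᵢ² = 0.8447² + 0.0046² + 0.1461² + 0.0046² = 0.713518 + 0.000021 + 0.021345 + 0.000021 = 0.734905
B_B = 1 / 0.734905 = 1.3607
Σp_Dᵢ² = 0.0854² + 0.3065² + 0.4422² + 0.1658² = 0.007293 + 0.093942 + 0.195541 + 0.027490 = 0.324266
B_D = 1 / 0.324266 = 3.0839
Highest B → broadest niche (most generalist): Species D (B = 3.08).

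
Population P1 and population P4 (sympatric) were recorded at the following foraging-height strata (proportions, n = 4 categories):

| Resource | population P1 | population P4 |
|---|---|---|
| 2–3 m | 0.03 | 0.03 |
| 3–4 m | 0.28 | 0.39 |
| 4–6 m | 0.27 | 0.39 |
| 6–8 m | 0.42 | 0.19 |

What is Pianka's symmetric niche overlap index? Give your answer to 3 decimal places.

Σ p₁ᵢp₂ᵢ = 0.0009 + 0.1092 + 0.1053 + 0.0798 = 0.2952
Σp_1ᵢ² = 0.03² + 0.28² + 0.27² + 0.42² = 0.0009 + 0.0784 + 0.0729 + 0.1764 = 0.3286
Σp_2ᵢ² = 0.03² + 0.39² + 0.39² + 0.19² = 0.0009 + 0.1521 + 0.1521 + 0.0361 = 0.3412
O = 0.2952 / √(0.3286 × 0.3412) = 0.2952 / 0.334841 = 0.88161

0.882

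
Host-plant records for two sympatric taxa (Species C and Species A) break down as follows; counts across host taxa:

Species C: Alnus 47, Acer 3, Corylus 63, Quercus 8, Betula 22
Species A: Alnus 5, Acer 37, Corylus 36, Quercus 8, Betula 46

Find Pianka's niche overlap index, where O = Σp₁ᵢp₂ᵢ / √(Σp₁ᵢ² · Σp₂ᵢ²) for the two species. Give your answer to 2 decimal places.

Proportions for Species C (n=143): 47/143=0.3287, 3/143=0.0210, 63/143=0.4406, 8/143=0.0559, 22/143=0.1538
Proportions for Species A (n=132): 5/132=0.0379, 37/132=0.2803, 36/132=0.2727, 8/132=0.0606, 46/132=0.3485
Σ p₁ᵢp₂ᵢ = 0.012458 + 0.005886 + 0.120152 + 0.003388 + 0.053599 = 0.195483
Σp_1ᵢ² = 0.3287² + 0.0210² + 0.4406² + 0.0559² + 0.1538² = 0.108044 + 0.000441 + 0.194128 + 0.003125 + 0.023654 = 0.329392
Σp_2ᵢ² = 0.0379² + 0.2803² + 0.2727² + 0.0606² + 0.3485² = 0.001436 + 0.078568 + 0.074365 + 0.003672 + 0.121452 = 0.279493
O = 0.195483 / √(0.329392 × 0.279493) = 0.195483 / 0.3034185 = 0.6443

0.64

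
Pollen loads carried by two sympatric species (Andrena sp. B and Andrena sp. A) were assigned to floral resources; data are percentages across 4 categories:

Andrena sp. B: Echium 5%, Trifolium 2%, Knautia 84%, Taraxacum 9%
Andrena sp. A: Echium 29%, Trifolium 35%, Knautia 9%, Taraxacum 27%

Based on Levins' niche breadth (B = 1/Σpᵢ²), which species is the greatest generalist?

Convert percentages to proportions (divide by 100).
Σp_Bᵢ² = 0.05² + 0.02² + 0.84² + 0.09² = 0.0025 + 0.0004 + 0.7056 + 0.0081 = 0.7166
B_B = 1 / 0.7166 = 1.3955
Σp_Aᵢ² = 0.29² + 0.35² + 0.09² + 0.27² = 0.0841 + 0.1225 + 0.0081 + 0.0729 = 0.2876
B_A = 1 / 0.2876 = 3.4771
Highest B → broadest niche (most generalist): Andrena sp. A (B = 3.48).

Andrena sp. A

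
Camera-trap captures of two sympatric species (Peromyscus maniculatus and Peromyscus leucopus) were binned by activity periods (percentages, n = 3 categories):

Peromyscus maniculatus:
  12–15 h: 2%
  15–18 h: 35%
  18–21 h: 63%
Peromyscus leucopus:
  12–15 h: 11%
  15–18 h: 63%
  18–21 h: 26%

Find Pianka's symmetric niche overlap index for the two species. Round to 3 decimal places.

Convert percentages to proportions (divide by 100).
Σ p₁ᵢp₂ᵢ = 0.0022 + 0.2205 + 0.1638 = 0.3865
Σp_1ᵢ² = 0.02² + 0.35² + 0.63² = 0.0004 + 0.1225 + 0.3969 = 0.5198
Σp_2ᵢ² = 0.11² + 0.63² + 0.26² = 0.0121 + 0.3969 + 0.0676 = 0.4766
O = 0.3865 / √(0.5198 × 0.4766) = 0.3865 / 0.497732 = 0.77652

0.777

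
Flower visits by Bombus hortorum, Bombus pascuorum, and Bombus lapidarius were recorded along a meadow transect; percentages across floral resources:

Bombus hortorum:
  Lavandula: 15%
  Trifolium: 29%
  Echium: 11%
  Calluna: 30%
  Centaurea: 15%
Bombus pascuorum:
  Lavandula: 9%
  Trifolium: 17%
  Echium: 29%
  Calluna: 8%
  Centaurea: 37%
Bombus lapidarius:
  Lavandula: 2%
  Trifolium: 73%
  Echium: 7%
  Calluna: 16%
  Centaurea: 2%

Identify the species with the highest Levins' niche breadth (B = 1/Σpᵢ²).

Bombus hortorum

Convert percentages to proportions (divide by 100).
Σp_hortᵢ² = 0.15² + 0.29² + 0.11² + 0.30² + 0.15² = 0.0225 + 0.0841 + 0.0121 + 0.0900 + 0.0225 = 0.2312
B_hort = 1 / 0.2312 = 4.3253
Σp_pascᵢ² = 0.09² + 0.17² + 0.29² + 0.08² + 0.37² = 0.0081 + 0.0289 + 0.0841 + 0.0064 + 0.1369 = 0.2644
B_pasc = 1 / 0.2644 = 3.7821
Σp_lapiᵢ² = 0.02² + 0.73² + 0.07² + 0.16² + 0.02² = 0.0004 + 0.5329 + 0.0049 + 0.0256 + 0.0004 = 0.5642
B_lapi = 1 / 0.5642 = 1.7724
Highest B → broadest niche (most generalist): Bombus hortorum (B = 4.33).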